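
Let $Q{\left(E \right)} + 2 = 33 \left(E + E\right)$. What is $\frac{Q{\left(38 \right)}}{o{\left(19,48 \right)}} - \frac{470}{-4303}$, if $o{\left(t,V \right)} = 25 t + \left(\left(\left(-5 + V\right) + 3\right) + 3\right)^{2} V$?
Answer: $\frac{65173128}{497956069} \approx 0.13088$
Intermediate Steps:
$Q{\left(E \right)} = -2 + 66 E$ ($Q{\left(E \right)} = -2 + 33 \left(E + E\right) = -2 + 33 \cdot 2 E = -2 + 66 E$)
$o{\left(t,V \right)} = 25 t + V \left(1 + V\right)^{2}$ ($o{\left(t,V \right)} = 25 t + \left(\left(-2 + V\right) + 3\right)^{2} V = 25 t + \left(1 + V\right)^{2} V = 25 t + V \left(1 + V\right)^{2}$)
$\frac{Q{\left(38 \right)}}{o{\left(19,48 \right)}} - \frac{470}{-4303} = \frac{-2 + 66 \cdot 38}{25 \cdot 19 + 48 \left(1 + 48\right)^{2}} - \frac{470}{-4303} = \frac{-2 + 2508}{475 + 48 \cdot 49^{2}} - - \frac{470}{4303} = \frac{2506}{475 + 48 \cdot 2401} + \frac{470}{4303} = \frac{2506}{475 + 115248} + \frac{470}{4303} = \frac{2506}{115723} + \frac{470}{4303} = \frac{65173128}{497956069}$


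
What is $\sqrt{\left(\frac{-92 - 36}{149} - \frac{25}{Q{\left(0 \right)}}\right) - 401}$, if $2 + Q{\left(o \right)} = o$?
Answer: $\frac{i \sqrt{34576642}}{298} \approx 19.732 i$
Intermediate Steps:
$Q{\left(o \right)} = -2 + o$
$\sqrt{\left(\frac{-92 - 36}{149} - \frac{25}{Q{\left(0 \right)}}\right) - 401} = \sqrt{\left(\frac{-92 - 36}{149} - \frac{25}{-2 + 0}\right) - 401} = \sqrt{\left(\left(-128\right) \frac{1}{149} - \frac{25}{-2}\right) - 401} = \sqrt{\left(- \frac{128}{149} - - \frac{25}{2}\right) - 401} = \sqrt{\left(- \frac{128}{149} + \frac{25}{2}\right) - 401} = \sqrt{\frac{3469}{298} - 401} = \sqrt{- \frac{116029}{298}} = \frac{i \sqrt{34576642}}{298}$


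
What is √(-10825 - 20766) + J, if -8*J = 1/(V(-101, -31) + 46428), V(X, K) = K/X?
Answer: -101/37514072 + I*√31591 ≈ -2.6923e-6 + 177.74*I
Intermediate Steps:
J = -101/37514072 (J = -1/(8*(-31/(-101) + 46428)) = -1/(8*(-31*(-1/101) + 46428)) = -1/(8*(31/101 + 46428)) = -1/(8*4689259/101) = -⅛*101/4689259 = -101/37514072 ≈ -2.6923e-6)
√(-10825 - 20766) + J = √(-10825 - 20766) - 101/37514072 = √(-31591) - 101/37514072 = I*√31591 - 101/37514072 = -101/37514072 + I*√31591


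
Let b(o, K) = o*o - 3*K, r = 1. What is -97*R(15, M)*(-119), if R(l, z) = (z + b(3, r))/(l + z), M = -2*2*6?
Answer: 23086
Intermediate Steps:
b(o, K) = o**2 - 3*K
M = -24 (M = -4*6 = -24)
R(l, z) = (6 + z)/(l + z) (R(l, z) = (z + (3**2 - 3*1))/(l + z) = (z + (9 - 3))/(l + z) = (z + 6)/(l + z) = (6 + z)/(l + z))
-97*R(15, M)*(-119) = -97*(6 - 24)/(15 - 24)*(-119) = -97*(-18)/(-9)*(-119) = -(-97)*(-18)/9*(-119) = -97*2*(-119) = -194*(-119) = 23086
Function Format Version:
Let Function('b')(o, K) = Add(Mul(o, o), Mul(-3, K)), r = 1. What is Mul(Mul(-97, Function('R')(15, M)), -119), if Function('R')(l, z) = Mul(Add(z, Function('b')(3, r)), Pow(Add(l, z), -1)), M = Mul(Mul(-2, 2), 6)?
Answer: 23086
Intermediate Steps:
Function('b')(o, K) = Add(Pow(o, 2), Mul(-3, K))
M = -24 (M = Mul(-4, 6) = -24)
Function('R')(l, z) = Mul(Pow(Add(l, z), -1), Add(6, z)) (Function('R')(l, z) = Mul(Add(z, Add(Pow(3, 2), Mul(-3, 1))), Pow(Add(l, z), -1)) = Mul(Add(z, Add(9, -3)), Pow(Add(l, z), -1)) = Mul(Add(z, 6), Pow(Add(l, z), -1)) = Mul(Add(6, z), Pow(Add(l, z), -1)) = Mul(Pow(Add(l, z), -1), Add(6, z)))
Mul(Mul(-97, Function('R')(15, M)), -119) = Mul(Mul(-97, Mul(Pow(Add(15, -24), -1), Add(6, -24))), -119) = Mul(Mul(-97, Mul(Pow(-9, -1), -18)), -119) = Mul(Mul(-97, Mul(Rational(-1, 9), -18)), -119) = Mul(Mul(-97, 2), -119) = Mul(-194, -119) = 23086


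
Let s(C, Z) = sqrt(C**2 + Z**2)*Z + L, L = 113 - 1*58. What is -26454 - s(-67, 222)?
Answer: -26509 - 222*sqrt(53773) ≈ -77989.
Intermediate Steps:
L = 55 (L = 113 - 58 = 55)
s(C, Z) = 55 + Z*sqrt(C**2 + Z**2) (s(C, Z) = sqrt(C**2 + Z**2)*Z + 55 = Z*sqrt(C**2 + Z**2) + 55 = 55 + Z*sqrt(C**2 + Z**2))
-26454 - s(-67, 222) = -26454 - (55 + 222*sqrt((-67)**2 + 222**2)) = -26454 - (55 + 222*sqrt(4489 + 49284)) = -26454 - (55 + 222*sqrt(53773)) = -26454 + (-55 - 222*sqrt(53773)) = -26509 - 222*sqrt(53773)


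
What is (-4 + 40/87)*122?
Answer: -37576/87 ≈ -431.91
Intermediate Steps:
(-4 + 40/87)*122 = -308/87*122 = -37576/87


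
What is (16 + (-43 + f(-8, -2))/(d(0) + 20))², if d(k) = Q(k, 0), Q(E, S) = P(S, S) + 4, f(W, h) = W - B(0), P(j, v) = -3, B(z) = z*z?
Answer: 9025/49 ≈ 184.18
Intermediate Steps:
B(z) = z²
f(W, h) = W (f(W, h) = W - 1*0² = W - 1*0 = W + 0 = W)
Q(E, S) = 1 (Q(E, S) = -3 + 4 = 1)
d(k) = 1
(16 + (-43 + f(-8, -2))/(d(0) + 20))² = (16 + (-43 - 8)/(1 + 20))² = (16 - 51/21)² = (16 - 51*1/21)² = (16 - 17/7)² = (95/7)² = 9025/49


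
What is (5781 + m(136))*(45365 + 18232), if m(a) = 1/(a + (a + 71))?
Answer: 126105473748/343 ≈ 3.6765e+8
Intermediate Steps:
m(a) = 1/(71 + 2*a) (m(a) = 1/(a + (71 + a)) = 1/(71 + 2*a))
(5781 + m(136))*(45365 + 18232) = (5781 + 1/(71 + 2*136))*(45365 + 18232) = (5781 + 1/(71 + 272))*63597 = (5781 + 1/343)*63597 = (1982884/343)*63597 = 126105473748/343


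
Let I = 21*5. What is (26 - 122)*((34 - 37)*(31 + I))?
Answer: 39168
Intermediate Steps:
I = 105
(26 - 122)*((34 - 37)*(31 + I)) = (26 - 122)*((34 - 37)*(31 + 105)) = -(-288)*136 = -96*(-408) = 39168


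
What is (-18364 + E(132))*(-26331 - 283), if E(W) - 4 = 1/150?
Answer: 36647464693/75 ≈ 4.8863e+8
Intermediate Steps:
E(W) = 601/150 (E(W) = 4 + 1/150 = 601/150)
(-18364 + E(132))*(-26331 - 283) = (-18364 + 601/150)*(-26331 - 283) = -2753999/150*(-26614) = 36647464693/75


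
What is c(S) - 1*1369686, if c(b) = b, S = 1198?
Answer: -1368488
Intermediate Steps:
c(S) - 1*1369686 = 1198 - 1*1369686 = 1198 - 1369686 = -1368488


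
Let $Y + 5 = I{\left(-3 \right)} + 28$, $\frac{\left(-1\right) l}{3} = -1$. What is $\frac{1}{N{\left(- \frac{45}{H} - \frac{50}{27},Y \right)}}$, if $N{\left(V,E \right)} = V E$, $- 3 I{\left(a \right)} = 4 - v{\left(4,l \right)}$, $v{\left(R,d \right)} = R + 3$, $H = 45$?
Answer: $- \frac{9}{616} \approx -0.01461$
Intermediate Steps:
$l = 3$ ($l = \left(-3\right) \left(-1\right) = 3$)
$v{\left(R,d \right)} = 3 + R$
$I{\left(a \right)} = 1$ ($I{\left(a \right)} = - \frac{4 - \left(3 + 4\right)}{3} = - \frac{4 - 7}{3} = \left(- \frac{1}{3}\right) \left(-3\right) = 1$)
$Y = 24$ ($Y = -5 + \left(1 + 28\right) = -5 + 29 = 24$)
$N{\left(V,E \right)} = E V$
$\frac{1}{N{\left(- \frac{45}{H} - \frac{50}{27},Y \right)}} = \frac{1}{24 \left(- \frac{45}{45} - \frac{50}{27}\right)} = \frac{1}{24 \left(\left(-45\right) \frac{1}{45} - \frac{50}{27}\right)} = \frac{1}{24 \left(-1 - \frac{50}{27}\right)} = \frac{1}{24 \left(- \frac{77}{27}\right)} = \frac{1}{- \frac{616}{9}} = - \frac{9}{616}$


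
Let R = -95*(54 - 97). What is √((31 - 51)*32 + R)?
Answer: √3445 ≈ 58.694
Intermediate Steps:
R = 4085 (R = -95*(-43) = 4085)
√((31 - 51)*32 + R) = √((31 - 51)*32 + 4085) = √(-20*32 + 4085) = √(-640 + 4085) = √3445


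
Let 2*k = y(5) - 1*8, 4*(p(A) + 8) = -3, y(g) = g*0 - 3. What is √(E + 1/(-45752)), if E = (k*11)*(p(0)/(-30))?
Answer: I*√83108490843/68628 ≈ 4.2007*I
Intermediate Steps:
y(g) = -3 (y(g) = 0 - 3 = -3)
p(A) = -35/4 (p(A) = -8 + (¼)*(-3) = -8 - ¾ = -35/4)
k = -11/2 (k = (-3 - 1*8)/2 = (-3 - 8)/2 = (½)*(-11) = -11/2 ≈ -5.5000)
E = -847/48 (E = (-11/2*11)*(-35/4/(-30)) = -(-4235)*(-1)/(8*30) = -121/2*7/24 = -847/48 ≈ -17.646)
√(E + 1/(-45752)) = √(-847/48 + 1/(-45752)) = √(-847/48 - 1/45752) = √(-4843999/274512) = I*√83108490843/68628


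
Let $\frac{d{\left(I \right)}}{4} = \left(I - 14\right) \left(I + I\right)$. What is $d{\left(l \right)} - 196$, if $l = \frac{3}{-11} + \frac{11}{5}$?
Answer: $- \frac{1155972}{3025} \approx -382.14$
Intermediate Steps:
$l = \frac{106}{55}$ ($l = 3 \left(- \frac{1}{11}\right) + 11 \cdot \frac{1}{5} = - \frac{3}{11} + \frac{11}{5} = \frac{106}{55} \approx 1.9273$)
$d{\left(I \right)} = 8 I \left(-14 + I\right)$ ($d{\left(I \right)} = 4 \left(I - 14\right) \left(I + I\right) = 4 \left(-14 + I\right) 2 I = 4 \cdot 2 I \left(-14 + I\right) = 8 I \left(-14 + I\right)$)
$d{\left(l \right)} - 196 = 8 \cdot \frac{106}{55} \left(-14 + \frac{106}{55}\right) - 196 = 8 \cdot \frac{106}{55} \left(- \frac{664}{55}\right) - 196 = - \frac{563072}{3025} - 196 = - \frac{1155972}{3025}$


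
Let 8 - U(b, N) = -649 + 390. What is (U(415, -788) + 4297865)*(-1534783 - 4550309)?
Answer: -26154528648144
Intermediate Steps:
U(b, N) = 267 (U(b, N) = 8 - (-649 + 390) = 8 - 1*(-259) = 8 + 259 = 267)
(U(415, -788) + 4297865)*(-1534783 - 4550309) = (267 + 4297865)*(-1534783 - 4550309) = 4298132*(-6085092) = -26154528648144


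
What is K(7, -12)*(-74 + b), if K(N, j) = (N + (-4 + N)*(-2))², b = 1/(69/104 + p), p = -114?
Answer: -872342/11787 ≈ -74.009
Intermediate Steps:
b = -104/11787 (b = 1/(69/104 - 114) = 1/(-11787/104) = -104/11787 ≈ -0.0088233)
K(N, j) = (8 - N)² (K(N, j) = (N + (8 - 2*N))² = (8 - N)²)
K(7, -12)*(-74 + b) = (-8 + 7)²*(-74 - 104/11787) = (-1)²*(-872342/11787) = 1*(-872342/11787) = -872342/11787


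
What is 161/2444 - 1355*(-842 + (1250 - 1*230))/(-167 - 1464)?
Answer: 589730951/3986164 ≈ 147.94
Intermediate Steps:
161/2444 - 1355*(-842 + (1250 - 1*230))/(-167 - 1464) = 161*(1/2444) - 1355/((-1631/(-842 + (1250 - 230)))) = 161/2444 - 1355/((-1631/(-842 + 1020))) = 161/2444 - 1355/((-1631/178)) = 161/2444 - 1355/((-1631*1/178)) = 161/2444 - 1355/(-1631/178) = 161/2444 - 1355*(-178/1631) = 161/2444 + 241190/1631 = 589730951/3986164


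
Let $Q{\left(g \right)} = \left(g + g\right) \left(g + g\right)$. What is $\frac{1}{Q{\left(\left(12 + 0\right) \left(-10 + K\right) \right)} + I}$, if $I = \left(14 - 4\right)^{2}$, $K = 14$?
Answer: $\frac{1}{9316} \approx 0.00010734$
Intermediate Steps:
$Q{\left(g \right)} = 4 g^{2}$ ($Q{\left(g \right)} = 2 g 2 g = 4 g^{2}$)
$I = 100$ ($I = 10^{2} = 100$)
$\frac{1}{Q{\left(\left(12 + 0\right) \left(-10 + K\right) \right)} + I} = \frac{1}{4 \left(\left(12 + 0\right) \left(-10 + 14\right)\right)^{2} + 100} = \frac{1}{4 \left(12 \cdot 4\right)^{2} + 100} = \frac{1}{4 \cdot 48^{2} + 100} = \frac{1}{4 \cdot 2304 + 100} = \frac{1}{9216 + 100} = \frac{1}{9316}$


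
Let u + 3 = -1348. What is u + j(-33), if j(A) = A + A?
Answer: -1417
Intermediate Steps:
u = -1351 (u = -3 - 1348 = -1351)
j(A) = 2*A
u + j(-33) = -1351 + 2*(-33) = -1351 - 66 = -1417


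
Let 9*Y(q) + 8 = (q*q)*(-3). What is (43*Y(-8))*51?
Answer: -146200/3 ≈ -48733.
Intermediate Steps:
Y(q) = -8/9 - q**2/3 (Y(q) = -8/9 + ((q*q)*(-3))/9 = -8/9 + (q**2*(-3))/9 = -8/9 + (-3*q**2)/9 = -8/9 - q**2/3)
(43*Y(-8))*51 = (43*(-8/9 - 1/3*(-8)**2))*51 = (43*(-8/9 - 1/3*64))*51 = (43*(-8/9 - 64/3))*51 = (43*(-200/9))*51 = -8600/9*51 = -146200/3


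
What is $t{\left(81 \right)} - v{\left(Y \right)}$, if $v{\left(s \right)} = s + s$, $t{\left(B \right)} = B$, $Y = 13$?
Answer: $55$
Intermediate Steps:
$v{\left(s \right)} = 2 s$
$t{\left(81 \right)} - v{\left(Y \right)} = 81 - 2 \cdot 13 = 81 - 26 = 55$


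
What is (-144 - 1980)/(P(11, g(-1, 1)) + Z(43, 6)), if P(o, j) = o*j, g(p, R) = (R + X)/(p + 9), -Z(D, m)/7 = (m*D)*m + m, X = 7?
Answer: 2124/10867 ≈ 0.19545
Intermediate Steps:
Z(D, m) = -7*m - 7*D*m² (Z(D, m) = -7*((m*D)*m + m) = -7*((D*m)*m + m) = -7*(D*m² + m) = -7*(m + D*m²) = -7*m - 7*D*m²)
g(p, R) = (7 + R)/(9 + p) (g(p, R) = (R + 7)/(p + 9) = (7 + R)/(9 + p))
P(o, j) = j*o
(-144 - 1980)/(P(11, g(-1, 1)) + Z(43, 6)) = (-144 - 1980)/(((7 + 1)/(9 - 1))*11 - 7*6*(1 + 43*6)) = -2124/((8/8)*11 - 7*6*(1 + 258)) = -2124/(((⅛)*8)*11 - 7*6*259) = -2124/(1*11 - 10878) = -2124/(11 - 10878) = -2124/(-10867) = -2124*(-1/10867) = 2124/10867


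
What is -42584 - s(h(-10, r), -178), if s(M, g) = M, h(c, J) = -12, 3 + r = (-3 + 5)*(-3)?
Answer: -42572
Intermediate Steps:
r = -9 (r = -3 + (-3 + 5)*(-3) = -3 + 2*(-3) = -3 - 6 = -9)
-42584 - s(h(-10, r), -178) = -42584 - 1*(-12) = -42584 + 12 = -42572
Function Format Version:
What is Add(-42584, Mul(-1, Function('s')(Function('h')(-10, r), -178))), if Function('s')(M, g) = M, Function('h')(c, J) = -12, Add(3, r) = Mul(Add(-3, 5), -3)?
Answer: -42572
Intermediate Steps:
r = -9 (r = Add(-3, Mul(Add(-3, 5), -3)) = Add(-3, Mul(2, -3)) = Add(-3, -6) = -9)
Add(-42584, Mul(-1, Function('s')(Function('h')(-10, r), -178))) = Add(-42584, Mul(-1, -12)) = Add(-42584, 12) = -42572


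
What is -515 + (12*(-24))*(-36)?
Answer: 9853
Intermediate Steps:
-515 + (12*(-24))*(-36) = -515 - 288*(-36) = -515 + 10368 = 9853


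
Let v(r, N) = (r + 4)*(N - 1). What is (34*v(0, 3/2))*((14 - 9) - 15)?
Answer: -680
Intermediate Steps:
v(r, N) = (-1 + N)*(4 + r) (v(r, N) = (4 + r)*(-1 + N) = (-1 + N)*(4 + r))
(34*v(0, 3/2))*((14 - 9) - 15) = (34*(-4 - 1*0 + 4*(3/2) + (3/2)*0))*((14 - 9) - 15) = (34*(-4 + 0 + 4*(3*(½)) + (3*(½))*0))*(5 - 15) = (34*(-4 + 0 + 4*(3/2) + (3/2)*0))*(-10) = (34*(-4 + 0 + 6 + 0))*(-10) = (34*2)*(-10) = 68*(-10) = -680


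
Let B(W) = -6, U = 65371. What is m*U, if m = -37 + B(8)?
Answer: -2810953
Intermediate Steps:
m = -43 (m = -37 - 6 = -43)
m*U = -43*65371 = -2810953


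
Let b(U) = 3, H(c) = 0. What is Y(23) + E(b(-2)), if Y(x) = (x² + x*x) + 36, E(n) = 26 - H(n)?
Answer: 1120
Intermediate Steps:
E(n) = 26 (E(n) = 26 - 1*0 = 26 + 0 = 26)
Y(x) = 36 + 2*x² (Y(x) = (x² + x²) + 36 = 2*x² + 36 = 36 + 2*x²)
Y(23) + E(b(-2)) = (36 + 2*23²) + 26 = (36 + 2*529) + 26 = (36 + 1058) + 26 = 1094 + 26 = 1120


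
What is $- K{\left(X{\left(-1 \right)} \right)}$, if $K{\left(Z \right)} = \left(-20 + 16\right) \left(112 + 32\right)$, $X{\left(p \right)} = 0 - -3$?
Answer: $576$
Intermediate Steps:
$X{\left(p \right)} = 3$ ($X{\left(p \right)} = 0 + 3 = 3$)
$K{\left(Z \right)} = -576$ ($K{\left(Z \right)} = \left(-4\right) 144 = -576$)
$- K{\left(X{\left(-1 \right)} \right)} = \left(-1\right) \left(-576\right) = 576$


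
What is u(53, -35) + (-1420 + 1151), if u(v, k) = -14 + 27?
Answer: -256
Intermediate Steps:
u(v, k) = 13
u(53, -35) + (-1420 + 1151) = 13 + (-1420 + 1151) = 13 - 269 = -256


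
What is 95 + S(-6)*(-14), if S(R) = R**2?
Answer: -409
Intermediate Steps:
95 + S(-6)*(-14) = 95 + (-6)**2*(-14) = 95 + 36*(-14) = 95 - 504 = -409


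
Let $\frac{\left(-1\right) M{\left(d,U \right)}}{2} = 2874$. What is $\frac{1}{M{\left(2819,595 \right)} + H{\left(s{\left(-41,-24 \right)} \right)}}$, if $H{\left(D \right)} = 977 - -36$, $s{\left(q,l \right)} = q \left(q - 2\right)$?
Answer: $- \frac{1}{4735} \approx -0.00021119$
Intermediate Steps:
$s{\left(q,l \right)} = q \left(-2 + q\right)$
$M{\left(d,U \right)} = -5748$ ($M{\left(d,U \right)} = \left(-2\right) 2874 = -5748$)
$H{\left(D \right)} = 1013$ ($H{\left(D \right)} = 977 + 36 = 1013$)
$\frac{1}{M{\left(2819,595 \right)} + H{\left(s{\left(-41,-24 \right)} \right)}} = \frac{1}{-5748 + 1013} = \frac{1}{-4735} = - \frac{1}{4735}$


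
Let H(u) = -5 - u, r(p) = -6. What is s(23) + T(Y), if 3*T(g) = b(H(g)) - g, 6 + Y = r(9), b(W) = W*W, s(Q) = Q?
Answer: 130/3 ≈ 43.333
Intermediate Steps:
b(W) = W²
Y = -12 (Y = -6 - 6 = -12)
T(g) = -g/3 + (-5 - g)²/3 (T(g) = ((-5 - g)² - g)/3 = -g/3 + (-5 - g)²/3)
s(23) + T(Y) = 23 + (-⅓*(-12) + (5 - 12)²/3) = 23 + (4 + (⅓)*(-7)²) = 23 + (4 + (⅓)*49) = 23 + (4 + 49/3) = 23 + 61/3 = 130/3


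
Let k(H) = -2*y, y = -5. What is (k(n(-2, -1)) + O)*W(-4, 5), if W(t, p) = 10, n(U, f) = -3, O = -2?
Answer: 80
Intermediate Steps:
k(H) = 10 (k(H) = -2*(-5) = 10)
(k(n(-2, -1)) + O)*W(-4, 5) = (10 - 2)*10 = 8*10 = 80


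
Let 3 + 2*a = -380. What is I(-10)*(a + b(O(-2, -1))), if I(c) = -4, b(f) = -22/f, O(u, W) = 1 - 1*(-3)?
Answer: 788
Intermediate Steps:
O(u, W) = 4 (O(u, W) = 1 + 3 = 4)
a = -383/2 (a = -3/2 + (½)*(-380) = -3/2 - 190 = -383/2 ≈ -191.50)
I(-10)*(a + b(O(-2, -1))) = -4*(-383/2 - 22/4) = -4*(-383/2 - 22*¼) = -4*(-383/2 - 11/2) = -4*(-197) = 788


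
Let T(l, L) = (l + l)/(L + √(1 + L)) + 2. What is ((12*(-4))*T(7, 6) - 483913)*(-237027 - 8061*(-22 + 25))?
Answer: 3667464934530/29 - 175533120*√7/29 ≈ 1.2645e+11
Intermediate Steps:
T(l, L) = 2 + 2*l/(L + √(1 + L)) (T(l, L) = (2*l)/(L + √(1 + L)) + 2 = 2*l/(L + √(1 + L)) + 2 = 2 + 2*l/(L + √(1 + L)))
((12*(-4))*T(7, 6) - 483913)*(-237027 - 8061*(-22 + 25)) = ((12*(-4))*(2*(6 + 7 + √(1 + 6))/(6 + √(1 + 6))) - 483913)*(-237027 - 8061*(-22 + 25)) = (-96*(6 + 7 + √7)/(6 + √7) - 483913)*(-237027 - 8061*3) = (-96*(13 + √7)/(6 + √7) - 483913)*(-237027 - 24183) = (-96*(13 + √7)/(6 + √7) - 483913)*(-261210) = (-483913 - 96*(13 + √7)/(6 + √7))*(-261210) = 126402914730 + 25076160*(13 + √7)/(6 + √7)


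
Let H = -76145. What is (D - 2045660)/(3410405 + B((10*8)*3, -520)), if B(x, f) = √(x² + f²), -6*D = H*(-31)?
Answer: -1996376740171/2791406864646 + 11707564*√205/1395703432323 ≈ -0.71507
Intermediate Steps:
D = -2360495/6 (D = -(-76145)*(-31)/6 = -⅙*2360495 = -2360495/6 ≈ -3.9342e+5)
B(x, f) = √(f² + x²)
(D - 2045660)/(3410405 + B((10*8)*3, -520)) = (-2360495/6 - 2045660)/(3410405 + √((-520)² + ((10*8)*3)²)) = -14634455/(6*(3410405 + √(270400 + (80*3)²))) = -14634455/(6*(3410405 + √(270400 + 240²))) = -14634455/(6*(3410405 + √(270400 + 57600))) = -14634455/(6*(3410405 + √328000)) = -14634455/(6*(3410405 + 40*√205))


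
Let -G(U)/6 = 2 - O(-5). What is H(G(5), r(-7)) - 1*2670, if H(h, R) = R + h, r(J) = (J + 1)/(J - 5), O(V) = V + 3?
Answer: -5387/2 ≈ -2693.5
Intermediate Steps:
O(V) = 3 + V
r(J) = (1 + J)/(-5 + J)
G(U) = -24 (G(U) = -6*(2 - (3 - 5)) = -6*(2 - 1*(-2)) = -6*(2 + 2) = -6*4 = -24)
H(G(5), r(-7)) - 1*2670 = ((1 - 7)/(-5 - 7) - 24) - 1*2670 = (-6/(-12) - 24) - 2670 = (-1/12*(-6) - 24) - 2670 = (½ - 24) - 2670 = -47/2 - 2670 = -5387/2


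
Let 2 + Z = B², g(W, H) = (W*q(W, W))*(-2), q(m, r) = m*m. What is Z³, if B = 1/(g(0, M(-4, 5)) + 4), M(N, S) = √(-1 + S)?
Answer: -29791/4096 ≈ -7.2732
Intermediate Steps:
q(m, r) = m²
g(W, H) = -2*W³ (g(W, H) = (W*W²)*(-2) = W³*(-2) = -2*W³)
B = ¼ (B = 1/(-2*0³ + 4) = 1/(-2*0 + 4) = 1/(0 + 4) = 1/4 = ¼ ≈ 0.25000)
Z = -31/16 (Z = -2 + (¼)² = -2 + 1/16 = -31/16 ≈ -1.9375)
Z³ = (-31/16)³ = -29791/4096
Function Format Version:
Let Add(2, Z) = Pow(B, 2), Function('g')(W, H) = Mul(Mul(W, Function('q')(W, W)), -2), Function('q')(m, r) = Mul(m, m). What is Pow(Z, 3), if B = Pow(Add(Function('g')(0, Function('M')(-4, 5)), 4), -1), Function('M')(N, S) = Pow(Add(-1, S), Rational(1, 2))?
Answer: Rational(-29791, 4096) ≈ -7.2732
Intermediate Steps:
Function('q')(m, r) = Pow(m, 2)
Function('g')(W, H) = Mul(-2, Pow(W, 3)) (Function('g')(W, H) = Mul(Mul(W, Pow(W, 2)), -2) = Mul(Pow(W, 3), -2) = Mul(-2, Pow(W, 3)))
B = Rational(1, 4) (B = Pow(Add(Mul(-2, Pow(0, 3)), 4), -1) = Pow(Add(Mul(-2, 0), 4), -1) = Pow(Add(0, 4), -1) = Pow(4, -1) = Rational(1, 4) ≈ 0.25000)
Z = Rational(-31, 16) (Z = Add(-2, Pow(Rational(1, 4), 2)) = Add(-2, Rational(1, 16)) = Rational(-31, 16) ≈ -1.9375)
Pow(Z, 3) = Pow(Rational(-31, 16), 3) = Rational(-29791, 4096)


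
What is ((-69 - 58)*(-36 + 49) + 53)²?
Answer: 2553604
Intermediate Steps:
((-69 - 58)*(-36 + 49) + 53)² = (-127*13 + 53)² = (-1651 + 53)² = (-1598)² = 2553604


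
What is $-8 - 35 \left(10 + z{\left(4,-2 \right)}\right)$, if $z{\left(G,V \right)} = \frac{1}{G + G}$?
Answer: $- \frac{2899}{8} \approx -362.38$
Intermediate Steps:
$z{\left(G,V \right)} = \frac{1}{2 G}$
$-8 - 35 \left(10 + z{\left(4,-2 \right)}\right) = -8 - 35 \left(10 + \frac{1}{2 \cdot 4}\right) = -8 - 35 \left(10 + \frac{1}{2} \cdot \frac{1}{4}\right) = -8 - 35 \left(10 + \frac{1}{8}\right) = -8 - \frac{2835}{8} = - \frac{2899}{8}$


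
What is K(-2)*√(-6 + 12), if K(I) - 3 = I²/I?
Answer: √6 ≈ 2.4495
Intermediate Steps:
K(I) = 3 + I (K(I) = 3 + I²/I = 3 + I)
K(-2)*√(-6 + 12) = (3 - 2)*√(-6 + 12) = 1*√6 = √6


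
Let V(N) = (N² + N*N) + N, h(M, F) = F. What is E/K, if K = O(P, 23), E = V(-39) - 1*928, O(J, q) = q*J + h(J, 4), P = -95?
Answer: -2075/2181 ≈ -0.95140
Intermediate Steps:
V(N) = N + 2*N² (V(N) = (N² + N²) + N = 2*N² + N = N + 2*N²)
O(J, q) = 4 + J*q (O(J, q) = q*J + 4 = J*q + 4 = 4 + J*q)
E = 2075 (E = -39*(1 + 2*(-39)) - 1*928 = -39*(1 - 78) - 928 = -39*(-77) - 928 = 3003 - 928 = 2075)
K = -2181 (K = 4 - 95*23 = 4 - 2185 = -2181)
E/K = 2075/(-2181) = 2075*(-1/2181) = -2075/2181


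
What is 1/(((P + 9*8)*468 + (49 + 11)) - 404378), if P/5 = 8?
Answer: -1/351902 ≈ -2.8417e-6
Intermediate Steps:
P = 40 (P = 5*8 = 40)
1/(((P + 9*8)*468 + (49 + 11)) - 404378) = 1/(((40 + 9*8)*468 + (49 + 11)) - 404378) = 1/(((40 + 72)*468 + 60) - 404378) = 1/((112*468 + 60) - 404378) = 1/((52416 + 60) - 404378) = 1/(52476 - 404378) = 1/(-351902) = -1/351902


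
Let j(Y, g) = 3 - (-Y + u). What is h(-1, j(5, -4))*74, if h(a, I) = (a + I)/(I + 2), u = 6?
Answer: 37/2 ≈ 18.500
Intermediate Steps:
j(Y, g) = -3 + Y (j(Y, g) = 3 - (-Y + 6) = 3 - (6 - Y) = 3 + (-6 + Y) = -3 + Y)
h(a, I) = (I + a)/(2 + I)
h(-1, j(5, -4))*74 = (((-3 + 5) - 1)/(2 + (-3 + 5)))*74 = ((2 - 1)/(2 + 2))*74 = (1/4)*74 = ((¼)*1)*74 = (¼)*74 = 37/2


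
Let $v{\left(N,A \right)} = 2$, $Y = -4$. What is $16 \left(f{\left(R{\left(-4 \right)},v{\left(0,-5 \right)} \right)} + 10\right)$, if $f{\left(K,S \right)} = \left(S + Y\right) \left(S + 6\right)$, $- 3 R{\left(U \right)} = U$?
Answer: $-96$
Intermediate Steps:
$R{\left(U \right)} = - \frac{U}{3}$
$f{\left(K,S \right)} = \left(-4 + S\right) \left(6 + S\right)$ ($f{\left(K,S \right)} = \left(S - 4\right) \left(S + 6\right) = \left(-4 + S\right) \left(6 + S\right)$)
$16 \left(f{\left(R{\left(-4 \right)},v{\left(0,-5 \right)} \right)} + 10\right) = 16 \left(\left(-24 + 2^{2} + 2 \cdot 2\right) + 10\right) = 16 \left(\left(-24 + 4 + 4\right) + 10\right) = 16 \left(-16 + 10\right) = 16 \left(-6\right) = -96$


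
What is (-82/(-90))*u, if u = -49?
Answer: -2009/45 ≈ -44.644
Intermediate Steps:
(-82/(-90))*u = -82/(-90)*(-49) = -82*(-1/90)*(-49) = (41/45)*(-49) = -2009/45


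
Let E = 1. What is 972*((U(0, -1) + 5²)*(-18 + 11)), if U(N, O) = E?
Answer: -176904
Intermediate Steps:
U(N, O) = 1
972*((U(0, -1) + 5²)*(-18 + 11)) = 972*((1 + 5²)*(-18 + 11)) = 972*((1 + 25)*(-7)) = 972*(26*(-7)) = 972*(-182) = -176904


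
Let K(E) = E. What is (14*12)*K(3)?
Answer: 504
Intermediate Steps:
(14*12)*K(3) = (14*12)*3 = 168*3 = 504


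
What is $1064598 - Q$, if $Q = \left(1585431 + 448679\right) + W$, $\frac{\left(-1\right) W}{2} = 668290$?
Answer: $367068$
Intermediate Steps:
$W = -1336580$ ($W = \left(-2\right) 668290 = -1336580$)
$Q = 697530$ ($Q = \left(1585431 + 448679\right) - 1336580 = 2034110 - 1336580 = 697530$)
$1064598 - Q = 1064598 - 697530 = 367068$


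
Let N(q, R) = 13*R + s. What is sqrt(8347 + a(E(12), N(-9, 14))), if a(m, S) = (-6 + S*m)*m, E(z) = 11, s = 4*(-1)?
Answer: sqrt(29819) ≈ 172.68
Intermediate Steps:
s = -4
N(q, R) = -4 + 13*R (N(q, R) = 13*R - 4 = -4 + 13*R)
a(m, S) = m*(-6 + S*m)
sqrt(8347 + a(E(12), N(-9, 14))) = sqrt(8347 + 11*(-6 + (-4 + 13*14)*11)) = sqrt(8347 + 11*(-6 + (-4 + 182)*11)) = sqrt(8347 + 11*(-6 + 178*11)) = sqrt(8347 + 11*(-6 + 1958)) = sqrt(8347 + 11*1952) = sqrt(8347 + 21472) = sqrt(29819)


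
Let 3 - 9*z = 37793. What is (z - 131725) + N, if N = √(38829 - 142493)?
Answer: -1223315/9 + 4*I*√6479 ≈ -1.3592e+5 + 321.97*I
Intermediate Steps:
z = -37790/9 (z = ⅓ - ⅑*37793 = ⅓ - 37793/9 = -37790/9 ≈ -4198.9)
N = 4*I*√6479 (N = √(-103664) = 4*I*√6479 ≈ 321.97*I)
(z - 131725) + N = (-37790/9 - 131725) + 4*I*√6479 = -1223315/9 + 4*I*√6479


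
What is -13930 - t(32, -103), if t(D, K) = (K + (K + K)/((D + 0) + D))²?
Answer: -25817521/1024 ≈ -25212.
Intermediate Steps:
t(D, K) = (K + K/D)² (t(D, K) = (K + (2*K)/(D + D))² = (K + (2*K)/((2*D)))² = (K + (2*K)*(1/(2*D)))² = (K + K/D)²)
-13930 - t(32, -103) = -13930 - (-103)²*(1 + 32)²/32² = -13930 - 10609*33²/1024 = -13930 - 10609*1089/1024 = -13930 - 1*11553201/1024 = -13930 - 11553201/1024 = -25817521/1024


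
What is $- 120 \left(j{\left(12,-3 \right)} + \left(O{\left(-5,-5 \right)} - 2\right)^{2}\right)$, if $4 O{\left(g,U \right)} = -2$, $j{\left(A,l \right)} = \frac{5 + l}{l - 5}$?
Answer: $-720$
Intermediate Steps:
$j{\left(A,l \right)} = \frac{5 + l}{-5 + l}$
$O{\left(g,U \right)} = - \frac{1}{2}$ ($O{\left(g,U \right)} = \frac{1}{4} \left(-2\right) = - \frac{1}{2}$)
$- 120 \left(j{\left(12,-3 \right)} + \left(O{\left(-5,-5 \right)} - 2\right)^{2}\right) = - 120 \left(\frac{5 - 3}{-5 - 3} + \left(- \frac{1}{2} - 2\right)^{2}\right) = - 120 \left(\frac{1}{-8} \cdot 2 + \left(- \frac{5}{2}\right)^{2}\right) = - 120 \left(\left(- \frac{1}{8}\right) 2 + \frac{25}{4}\right) = - 120 \left(- \frac{1}{4} + \frac{25}{4}\right) = \left(-120\right) 6 = -720$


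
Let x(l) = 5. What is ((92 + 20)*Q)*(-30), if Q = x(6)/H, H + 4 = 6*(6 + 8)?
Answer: -210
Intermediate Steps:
H = 80 (H = -4 + 6*(6 + 8) = -4 + 6*14 = -4 + 84 = 80)
Q = 1/16 (Q = 5/80 = 5*(1/80) = 1/16 ≈ 0.062500)
((92 + 20)*Q)*(-30) = ((92 + 20)*(1/16))*(-30) = (112*(1/16))*(-30) = 7*(-30) = -210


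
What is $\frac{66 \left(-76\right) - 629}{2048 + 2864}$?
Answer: $- \frac{5645}{4912} \approx -1.1492$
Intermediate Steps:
$\frac{66 \left(-76\right) - 629}{2048 + 2864} = \frac{-5016 - 629}{4912} = \left(-5645\right) \frac{1}{4912} = - \frac{5645}{4912}$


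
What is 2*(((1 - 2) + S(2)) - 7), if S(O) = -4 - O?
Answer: -28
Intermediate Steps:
2*(((1 - 2) + S(2)) - 7) = 2*(((1 - 2) + (-4 - 1*2)) - 7) = 2*((-1 + (-4 - 2)) - 7) = 2*((-1 - 6) - 7) = 2*(-7 - 7) = 2*(-14) = -28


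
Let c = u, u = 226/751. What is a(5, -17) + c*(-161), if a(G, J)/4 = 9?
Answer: -9350/751 ≈ -12.450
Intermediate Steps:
u = 226/751 (u = 226*(1/751) = 226/751 ≈ 0.30093)
a(G, J) = 36 (a(G, J) = 4*9 = 36)
c = 226/751 ≈ 0.30093
a(5, -17) + c*(-161) = 36 + (226/751)*(-161) = 36 - 36386/751 = -9350/751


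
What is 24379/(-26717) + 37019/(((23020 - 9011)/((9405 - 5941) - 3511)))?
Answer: -46826246692/374278453 ≈ -125.11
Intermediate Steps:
24379/(-26717) + 37019/(((23020 - 9011)/((9405 - 5941) - 3511))) = 24379*(-1/26717) + 37019/((14009/(3464 - 3511))) = -24379/26717 + 37019/((14009/(-47))) = -24379/26717 + 37019/((14009*(-1/47))) = -24379/26717 + 37019/(-14009/47) = -24379/26717 + 37019*(-47/14009) = -24379/26717 - 1739893/14009 = -46826246692/374278453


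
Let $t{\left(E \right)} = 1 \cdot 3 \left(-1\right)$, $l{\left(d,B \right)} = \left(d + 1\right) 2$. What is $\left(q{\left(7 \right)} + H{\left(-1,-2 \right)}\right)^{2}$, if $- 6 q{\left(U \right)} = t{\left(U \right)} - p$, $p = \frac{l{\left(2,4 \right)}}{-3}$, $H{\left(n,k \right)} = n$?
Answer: $\frac{25}{36} \approx 0.69444$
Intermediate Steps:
$l{\left(d,B \right)} = 2 + 2 d$ ($l{\left(d,B \right)} = \left(1 + d\right) 2 = 2 + 2 d$)
$t{\left(E \right)} = -3$ ($t{\left(E \right)} = 3 \left(-1\right) = -3$)
$p = -2$ ($p = \frac{2 + 2 \cdot 2}{-3} = \left(2 + 4\right) \left(- \frac{1}{3}\right) = 6 \left(- \frac{1}{3}\right) = -2$)
$q{\left(U \right)} = \frac{1}{6}$ ($q{\left(U \right)} = - \frac{-3 - -2}{6} = - \frac{-3 + 2}{6} = \left(- \frac{1}{6}\right) \left(-1\right) = \frac{1}{6}$)
$\left(q{\left(7 \right)} + H{\left(-1,-2 \right)}\right)^{2} = \left(\frac{1}{6} - 1\right)^{2} = \left(- \frac{5}{6}\right)^{2} = \frac{25}{36}$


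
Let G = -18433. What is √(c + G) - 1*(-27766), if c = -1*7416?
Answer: 27766 + I*√25849 ≈ 27766.0 + 160.78*I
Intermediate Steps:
c = -7416
√(c + G) - 1*(-27766) = √(-7416 - 18433) - 1*(-27766) = √(-25849) + 27766 = I*√25849 + 27766 = 27766 + I*√25849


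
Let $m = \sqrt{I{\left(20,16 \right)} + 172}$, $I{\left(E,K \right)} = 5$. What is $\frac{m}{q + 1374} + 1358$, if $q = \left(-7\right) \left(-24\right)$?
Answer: $1358 + \frac{\sqrt{177}}{1542} \approx 1358.0$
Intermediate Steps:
$q = 168$
$m = \sqrt{177}$ ($m = \sqrt{5 + 172} = \sqrt{177} \approx 13.304$)
$\frac{m}{q + 1374} + 1358 = \frac{\sqrt{177}}{168 + 1374} + 1358 = \frac{\sqrt{177}}{1542} + 1358 = 1358 + \frac{\sqrt{177}}{1542}$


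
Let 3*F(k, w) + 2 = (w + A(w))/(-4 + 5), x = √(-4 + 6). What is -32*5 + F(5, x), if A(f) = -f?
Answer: -482/3 ≈ -160.67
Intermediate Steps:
x = √2 ≈ 1.4142
F(k, w) = -⅔ (F(k, w) = -⅔ + ((w - w)/(-4 + 5))/3 = -⅔ + (0/1)/3 = -⅔ + (0*1)/3 = -⅔ + (⅓)*0 = -⅔ + 0 = -⅔)
-32*5 + F(5, x) = -32*5 - ⅔ = -160 - ⅔ = -482/3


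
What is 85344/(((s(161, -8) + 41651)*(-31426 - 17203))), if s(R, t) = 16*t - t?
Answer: -12192/288515857 ≈ -4.2258e-5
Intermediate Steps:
s(R, t) = 15*t
85344/(((s(161, -8) + 41651)*(-31426 - 17203))) = 85344/(((15*(-8) + 41651)*(-31426 - 17203))) = 85344/(((-120 + 41651)*(-48629))) = 85344/((41531*(-48629))) = 85344/(-2019610999) = 85344*(-1/2019610999) = -12192/288515857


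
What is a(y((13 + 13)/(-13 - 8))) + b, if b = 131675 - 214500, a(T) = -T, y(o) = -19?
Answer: -82806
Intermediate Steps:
b = -82825
a(y((13 + 13)/(-13 - 8))) + b = -1*(-19) - 82825 = 19 - 82825 = -82806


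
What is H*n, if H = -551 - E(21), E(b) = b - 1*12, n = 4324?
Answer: -2421440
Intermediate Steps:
E(b) = -12 + b (E(b) = b - 12 = -12 + b)
H = -560 (H = -551 - (-12 + 21) = -551 - 1*9 = -551 - 9 = -560)
H*n = -560*4324 = -2421440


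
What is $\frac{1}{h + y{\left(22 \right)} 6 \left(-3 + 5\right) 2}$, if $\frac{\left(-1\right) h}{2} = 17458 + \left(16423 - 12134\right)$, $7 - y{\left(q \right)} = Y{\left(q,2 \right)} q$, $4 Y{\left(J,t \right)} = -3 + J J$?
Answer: $- \frac{1}{106818} \approx -9.3617 \cdot 10^{-6}$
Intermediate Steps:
$Y{\left(J,t \right)} = - \frac{3}{4} + \frac{J^{2}}{4}$ ($Y{\left(J,t \right)} = \frac{-3 + J J}{4} = \frac{-3 + J^{2}}{4} = - \frac{3}{4} + \frac{J^{2}}{4}$)
$y{\left(q \right)} = 7 - q \left(- \frac{3}{4} + \frac{q^{2}}{4}\right)$ ($y{\left(q \right)} = 7 - \left(- \frac{3}{4} + \frac{q^{2}}{4}\right) q = 7 - q \left(- \frac{3}{4} + \frac{q^{2}}{4}\right)$)
$h = -43494$ ($h = - 2 \left(17458 + \left(16423 - 12134\right)\right) = - 2 \left(17458 + 4289\right) = \left(-2\right) 21747 = -43494$)
$\frac{1}{h + y{\left(22 \right)} 6 \left(-3 + 5\right) 2} = \frac{1}{-43494 + \left(7 - \frac{11 \left(-3 + 22^{2}\right)}{2}\right) 6 \left(-3 + 5\right) 2} = \frac{1}{-43494 + \left(7 - \frac{11 \left(-3 + 484\right)}{2}\right) 6 \cdot 2 \cdot 2} = \frac{1}{-43494 + \left(7 - \frac{11}{2} \cdot 481\right) 12 \cdot 2} = \frac{1}{-43494 + \left(7 - \frac{5291}{2}\right) 24} = \frac{1}{-43494 - 63324} = \frac{1}{-106818} = - \frac{1}{106818}$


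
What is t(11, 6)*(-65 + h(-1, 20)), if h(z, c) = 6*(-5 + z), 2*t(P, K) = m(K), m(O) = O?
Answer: -303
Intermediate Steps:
t(P, K) = K/2
h(z, c) = -30 + 6*z
t(11, 6)*(-65 + h(-1, 20)) = ((1/2)*6)*(-65 + (-30 + 6*(-1))) = 3*(-65 + (-30 - 6)) = 3*(-65 - 36) = 3*(-101) = -303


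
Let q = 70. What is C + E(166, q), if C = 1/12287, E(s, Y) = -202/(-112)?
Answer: 1241043/688072 ≈ 1.8037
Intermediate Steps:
E(s, Y) = 101/56 (E(s, Y) = -202*(-1/112) = 101/56)
C = 1/12287 ≈ 8.1387e-5
C + E(166, q) = 1/12287 + 101/56 = 1241043/688072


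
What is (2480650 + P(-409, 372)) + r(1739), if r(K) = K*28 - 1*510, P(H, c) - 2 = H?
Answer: 2528425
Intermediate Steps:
P(H, c) = 2 + H
r(K) = -510 + 28*K (r(K) = 28*K - 510 = -510 + 28*K)
(2480650 + P(-409, 372)) + r(1739) = (2480650 + (2 - 409)) + (-510 + 28*1739) = (2480650 - 407) + (-510 + 48692) = 2480243 + 48182 = 2528425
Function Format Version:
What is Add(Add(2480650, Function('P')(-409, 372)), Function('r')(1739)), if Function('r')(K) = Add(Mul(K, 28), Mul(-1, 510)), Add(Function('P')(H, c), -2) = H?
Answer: 2528425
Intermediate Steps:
Function('P')(H, c) = Add(2, H)
Function('r')(K) = Add(-510, Mul(28, K)) (Function('r')(K) = Add(Mul(28, K), -510) = Add(-510, Mul(28, K)))
Add(Add(2480650, Function('P')(-409, 372)), Function('r')(1739)) = Add(Add(2480650, Add(2, -409)), Add(-510, Mul(28, 1739))) = Add(Add(2480650, -407), Add(-510, 48692)) = Add(2480243, 48182) = 2528425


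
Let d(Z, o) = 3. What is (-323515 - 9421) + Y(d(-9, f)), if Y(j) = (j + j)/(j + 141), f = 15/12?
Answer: -7990463/24 ≈ -3.3294e+5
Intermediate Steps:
f = 5/4 (f = 15*(1/12) = 5/4 ≈ 1.2500)
Y(j) = 2*j/(141 + j) (Y(j) = (2*j)/(141 + j) = 2*j/(141 + j))
(-323515 - 9421) + Y(d(-9, f)) = (-323515 - 9421) + 2*3/(141 + 3) = -332936 + 2*3/144 = -332936 + 2*3*(1/144) = -332936 + 1/24 = -7990463/24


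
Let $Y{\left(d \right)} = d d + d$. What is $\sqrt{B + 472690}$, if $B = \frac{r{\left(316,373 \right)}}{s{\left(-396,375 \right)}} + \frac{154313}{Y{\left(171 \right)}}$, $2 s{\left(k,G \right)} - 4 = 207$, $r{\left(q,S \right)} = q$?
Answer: $\frac{\sqrt{505702978354515209}}{1034322} \approx 687.53$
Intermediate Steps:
$s{\left(k,G \right)} = \frac{211}{2}$ ($s{\left(k,G \right)} = 2 + \frac{1}{2} \cdot 207 = 2 + \frac{207}{2} = \frac{211}{2}$)
$Y{\left(d \right)} = d + d^{2}$ ($Y{\left(d \right)} = d^{2} + d = d + d^{2}$)
$B = \frac{51148427}{6205932}$ ($B = \frac{316}{\frac{211}{2}} + \frac{154313}{171 \left(1 + 171\right)} = 316 \cdot \frac{2}{211} + \frac{154313}{171 \cdot 172} = \frac{632}{211} + \frac{154313}{29412} = \frac{51148427}{6205932} \approx 8.2419$)
$\sqrt{B + 472690} = \sqrt{\frac{51148427}{6205932} + 472690} = \sqrt{\frac{2933533145507}{6205932}} = \frac{\sqrt{505702978354515209}}{1034322}$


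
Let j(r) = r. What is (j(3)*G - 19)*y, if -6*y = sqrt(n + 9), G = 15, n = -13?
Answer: -26*I/3 ≈ -8.6667*I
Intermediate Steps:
y = -I/3 (y = -sqrt(-13 + 9)/6 = -I/3 ≈ -0.33333*I)
(j(3)*G - 19)*y = (3*15 - 19)*(-I/3) = (45 - 19)*(-I/3) = 26*(-I/3) = -26*I/3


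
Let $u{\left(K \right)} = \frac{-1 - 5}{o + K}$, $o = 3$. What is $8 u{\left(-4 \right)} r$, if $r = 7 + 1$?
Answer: $384$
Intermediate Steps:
$r = 8$
$u{\left(K \right)} = - \frac{6}{3 + K}$ ($u{\left(K \right)} = \frac{-1 - 5}{3 + K} = - \frac{6}{3 + K}$)
$8 u{\left(-4 \right)} r = 8 \left(- \frac{6}{3 - 4}\right) 8 = 8 \left(- \frac{6}{-1}\right) 8 = 8 \left(\left(-6\right) \left(-1\right)\right) 8 = 8 \cdot 6 \cdot 8 = 48 \cdot 8 = 384$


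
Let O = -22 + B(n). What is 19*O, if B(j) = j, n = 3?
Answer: -361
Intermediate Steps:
O = -19 (O = -22 + 3 = -19)
19*O = 19*(-19) = -361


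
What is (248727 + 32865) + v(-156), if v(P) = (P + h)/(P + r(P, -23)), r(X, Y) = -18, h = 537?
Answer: 16332209/58 ≈ 2.8159e+5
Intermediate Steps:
v(P) = (537 + P)/(-18 + P) (v(P) = (P + 537)/(P - 18) = (537 + P)/(-18 + P))
(248727 + 32865) + v(-156) = (248727 + 32865) + (537 - 156)/(-18 - 156) = 281592 + 381/(-174) = 281592 - 1/174*381 = 281592 - 127/58 = 16332209/58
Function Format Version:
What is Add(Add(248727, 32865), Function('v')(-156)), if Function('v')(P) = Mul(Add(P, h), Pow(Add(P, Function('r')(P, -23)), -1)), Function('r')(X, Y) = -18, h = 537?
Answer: Rational(16332209, 58) ≈ 2.8159e+5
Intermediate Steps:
Function('v')(P) = Mul(Pow(Add(-18, P), -1), Add(537, P)) (Function('v')(P) = Mul(Add(P, 537), Pow(Add(P, -18), -1)) = Mul(Add(537, P), Pow(Add(-18, P), -1)) = Mul(Pow(Add(-18, P), -1), Add(537, P)))
Add(Add(248727, 32865), Function('v')(-156)) = Add(Add(248727, 32865), Mul(Pow(Add(-18, -156), -1), Add(537, -156))) = Add(281592, Mul(Pow(-174, -1), 381)) = Add(281592, Mul(Rational(-1, 174), 381)) = Add(281592, Rational(-127, 58)) = Rational(16332209, 58)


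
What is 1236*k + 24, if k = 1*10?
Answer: 12384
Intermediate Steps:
k = 10
1236*k + 24 = 1236*10 + 24 = 12360 + 24 = 12384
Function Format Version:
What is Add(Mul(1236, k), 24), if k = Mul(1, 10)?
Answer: 12384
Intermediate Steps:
k = 10
Add(Mul(1236, k), 24) = Add(Mul(1236, 10), 24) = Add(12360, 24) = 12384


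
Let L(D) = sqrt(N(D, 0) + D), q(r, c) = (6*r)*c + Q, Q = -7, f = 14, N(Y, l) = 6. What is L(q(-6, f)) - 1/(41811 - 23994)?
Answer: -1/17817 + I*sqrt(505) ≈ -5.6126e-5 + 22.472*I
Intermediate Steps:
q(r, c) = -7 + 6*c*r (q(r, c) = (6*r)*c - 7 = 6*c*r - 7 = -7 + 6*c*r)
L(D) = sqrt(6 + D)
L(q(-6, f)) - 1/(41811 - 23994) = sqrt(6 + (-7 + 6*14*(-6))) - 1/(41811 - 23994) = sqrt(6 + (-7 - 504)) - 1/17817 = sqrt(6 - 511) - 1*1/17817 = sqrt(-505) - 1/17817 = I*sqrt(505) - 1/17817 = -1/17817 + I*sqrt(505)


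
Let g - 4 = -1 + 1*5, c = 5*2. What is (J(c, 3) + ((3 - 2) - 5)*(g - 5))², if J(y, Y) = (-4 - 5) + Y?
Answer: 324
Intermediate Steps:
c = 10
g = 8 (g = 4 + (-1 + 1*5) = 4 + (-1 + 5) = 4 + 4 = 8)
J(y, Y) = -9 + Y
(J(c, 3) + ((3 - 2) - 5)*(g - 5))² = ((-9 + 3) + ((3 - 2) - 5)*(8 - 5))² = (-6 + (1 - 5)*3)² = (-6 - 4*3)² = (-6 - 12)² = (-18)² = 324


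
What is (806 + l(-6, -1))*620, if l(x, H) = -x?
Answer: 503440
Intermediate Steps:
(806 + l(-6, -1))*620 = (806 - 1*(-6))*620 = (806 + 6)*620 = 812*620 = 503440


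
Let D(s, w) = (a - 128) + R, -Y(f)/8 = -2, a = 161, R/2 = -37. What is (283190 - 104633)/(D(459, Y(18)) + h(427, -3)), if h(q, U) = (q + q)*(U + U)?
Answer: -178557/5165 ≈ -34.571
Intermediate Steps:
R = -74 (R = 2*(-37) = -74)
h(q, U) = 4*U*q (h(q, U) = (2*q)*(2*U) = 4*U*q)
Y(f) = 16 (Y(f) = -8*(-2) = 16)
D(s, w) = -41 (D(s, w) = (161 - 128) - 74 = 33 - 74 = -41)
(283190 - 104633)/(D(459, Y(18)) + h(427, -3)) = (283190 - 104633)/(-41 + 4*(-3)*427) = 178557/(-41 - 5124) = 178557/(-5165) = 178557*(-1/5165) = -178557/5165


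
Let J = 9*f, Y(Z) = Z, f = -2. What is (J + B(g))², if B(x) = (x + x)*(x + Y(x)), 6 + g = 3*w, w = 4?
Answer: 15876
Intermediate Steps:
g = 6 (g = -6 + 3*4 = -6 + 12 = 6)
B(x) = 4*x² (B(x) = (x + x)*(x + x) = (2*x)*(2*x) = 4*x²)
J = -18 (J = 9*(-2) = -18)
(J + B(g))² = (-18 + 4*6²)² = (-18 + 4*36)² = (-18 + 144)² = 126² = 15876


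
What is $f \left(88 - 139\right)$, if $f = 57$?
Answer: $-2907$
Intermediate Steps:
$f \left(88 - 139\right) = 57 \left(88 - 139\right) = 57 \left(-51\right) = -2907$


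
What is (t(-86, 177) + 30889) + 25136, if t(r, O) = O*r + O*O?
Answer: 72132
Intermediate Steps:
t(r, O) = O**2 + O*r (t(r, O) = O*r + O**2 = O**2 + O*r)
(t(-86, 177) + 30889) + 25136 = (177*(177 - 86) + 30889) + 25136 = (177*91 + 30889) + 25136 = (16107 + 30889) + 25136 = 46996 + 25136 = 72132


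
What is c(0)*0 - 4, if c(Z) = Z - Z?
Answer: -4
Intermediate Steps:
c(Z) = 0
c(0)*0 - 4 = 0*0 - 4 = 0 - 4 = -4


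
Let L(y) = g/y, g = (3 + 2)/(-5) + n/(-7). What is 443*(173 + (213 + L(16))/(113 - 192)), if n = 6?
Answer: 667539423/8848 ≈ 75445.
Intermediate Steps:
g = -13/7 (g = (3 + 2)/(-5) + 6/(-7) = 5*(-⅕) + 6*(-⅐) = -1 - 6/7 = -13/7 ≈ -1.8571)
L(y) = -13/(7*y)
443*(173 + (213 + L(16))/(113 - 192)) = 443*(173 + (213 - 13/7/16)/(113 - 192)) = 443*(173 + (213 - 13/7*1/16)/(-79)) = 443*(173 + (213 - 13/112)*(-1/79)) = 443*(173 + (23843/112)*(-1/79)) = 443*(173 - 23843/8848) = 443*(1506861/8848) = 667539423/8848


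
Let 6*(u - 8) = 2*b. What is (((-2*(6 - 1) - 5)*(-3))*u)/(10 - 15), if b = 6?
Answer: -90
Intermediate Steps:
u = 10 (u = 8 + (2*6)/6 = 8 + (1/6)*12 = 8 + 2 = 10)
(((-2*(6 - 1) - 5)*(-3))*u)/(10 - 15) = (((-2*(6 - 1) - 5)*(-3))*10)/(10 - 15) = (((-2*5 - 5)*(-3))*10)/(-5) = (((-10 - 5)*(-3))*10)*(-1/5) = (-15*(-3)*10)*(-1/5) = (45*10)*(-1/5) = 450*(-1/5) = -90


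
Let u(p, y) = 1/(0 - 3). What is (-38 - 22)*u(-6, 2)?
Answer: 20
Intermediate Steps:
u(p, y) = -⅓ (u(p, y) = 1/(-3) = -⅓)
(-38 - 22)*u(-6, 2) = (-38 - 22)*(-⅓) = -60*(-⅓) = 20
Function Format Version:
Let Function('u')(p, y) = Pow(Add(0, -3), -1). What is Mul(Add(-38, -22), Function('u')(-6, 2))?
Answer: 20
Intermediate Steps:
Function('u')(p, y) = Rational(-1, 3) (Function('u')(p, y) = Pow(-3, -1) = Rational(-1, 3))
Mul(Add(-38, -22), Function('u')(-6, 2)) = Mul(Add(-38, -22), Rational(-1, 3)) = Mul(-60, Rational(-1, 3)) = 20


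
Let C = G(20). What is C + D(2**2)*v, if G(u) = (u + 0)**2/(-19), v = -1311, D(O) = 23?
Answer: -573307/19 ≈ -30174.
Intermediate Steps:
G(u) = -u**2/19 (G(u) = u**2*(-1/19) = -u**2/19)
C = -400/19 (C = -1/19*20**2 = -1/19*400 = -400/19 ≈ -21.053)
C + D(2**2)*v = -400/19 + 23*(-1311) = -400/19 - 30153 = -573307/19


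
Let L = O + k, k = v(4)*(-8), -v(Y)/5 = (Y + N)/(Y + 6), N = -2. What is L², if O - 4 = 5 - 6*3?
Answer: 1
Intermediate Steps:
v(Y) = -5*(-2 + Y)/(6 + Y) (v(Y) = -5*(Y - 2)/(Y + 6) = -5*(-2 + Y)/(6 + Y))
O = -9 (O = 4 + (5 - 6*3) = 4 + (5 - 18) = 4 - 13 = -9)
k = 8 (k = (5*(2 - 1*4)/(6 + 4))*(-8) = (5*(2 - 4)/10)*(-8) = (5*(⅒)*(-2))*(-8) = -1*(-8) = 8)
L = -1 (L = -9 + 8 = -1)
L² = (-1)² = 1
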